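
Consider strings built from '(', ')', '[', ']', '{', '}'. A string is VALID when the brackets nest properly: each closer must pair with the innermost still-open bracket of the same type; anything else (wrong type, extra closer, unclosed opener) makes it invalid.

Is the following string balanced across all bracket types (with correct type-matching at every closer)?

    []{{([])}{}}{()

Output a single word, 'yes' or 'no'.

pos 0: push '['; stack = [
pos 1: ']' matches '['; pop; stack = (empty)
pos 2: push '{'; stack = {
pos 3: push '{'; stack = {{
pos 4: push '('; stack = {{(
pos 5: push '['; stack = {{([
pos 6: ']' matches '['; pop; stack = {{(
pos 7: ')' matches '('; pop; stack = {{
pos 8: '}' matches '{'; pop; stack = {
pos 9: push '{'; stack = {{
pos 10: '}' matches '{'; pop; stack = {
pos 11: '}' matches '{'; pop; stack = (empty)
pos 12: push '{'; stack = {
pos 13: push '('; stack = {(
pos 14: ')' matches '('; pop; stack = {
end: stack still non-empty ({) → INVALID
Verdict: unclosed openers at end: { → no

Answer: no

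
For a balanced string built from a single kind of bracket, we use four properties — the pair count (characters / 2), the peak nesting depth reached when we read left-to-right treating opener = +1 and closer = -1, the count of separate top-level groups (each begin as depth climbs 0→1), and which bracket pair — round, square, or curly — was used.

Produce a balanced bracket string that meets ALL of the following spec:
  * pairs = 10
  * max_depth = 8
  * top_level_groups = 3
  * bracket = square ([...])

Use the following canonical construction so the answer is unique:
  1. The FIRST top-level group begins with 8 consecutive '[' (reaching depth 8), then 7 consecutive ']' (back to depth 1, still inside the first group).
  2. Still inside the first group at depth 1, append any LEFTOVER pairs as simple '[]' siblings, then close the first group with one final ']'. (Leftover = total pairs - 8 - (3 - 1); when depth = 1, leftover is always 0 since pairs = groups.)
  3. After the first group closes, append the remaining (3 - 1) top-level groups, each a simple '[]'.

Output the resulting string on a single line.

Spec: pairs=10 depth=8 groups=3
Leftover pairs = 10 - 8 - (3-1) = 0
First group: deep chain of depth 8 + 0 sibling pairs
Remaining 2 groups: simple '[]' each

Answer: [[[[[[[[]]]]]]]][][]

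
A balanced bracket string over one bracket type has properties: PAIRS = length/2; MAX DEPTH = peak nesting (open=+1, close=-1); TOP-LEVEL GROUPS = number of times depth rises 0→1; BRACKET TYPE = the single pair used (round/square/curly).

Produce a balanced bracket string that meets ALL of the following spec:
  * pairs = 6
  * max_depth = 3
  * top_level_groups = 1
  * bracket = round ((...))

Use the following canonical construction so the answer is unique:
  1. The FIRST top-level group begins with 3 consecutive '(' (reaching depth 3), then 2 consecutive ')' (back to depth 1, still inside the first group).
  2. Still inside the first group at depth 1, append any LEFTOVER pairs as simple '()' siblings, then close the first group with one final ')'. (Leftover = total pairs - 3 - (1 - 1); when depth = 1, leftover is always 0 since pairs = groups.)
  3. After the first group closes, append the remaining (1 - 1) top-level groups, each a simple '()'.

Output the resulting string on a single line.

Spec: pairs=6 depth=3 groups=1
Leftover pairs = 6 - 3 - (1-1) = 3
First group: deep chain of depth 3 + 3 sibling pairs
Remaining 0 groups: simple '()' each

Answer: ((())()()())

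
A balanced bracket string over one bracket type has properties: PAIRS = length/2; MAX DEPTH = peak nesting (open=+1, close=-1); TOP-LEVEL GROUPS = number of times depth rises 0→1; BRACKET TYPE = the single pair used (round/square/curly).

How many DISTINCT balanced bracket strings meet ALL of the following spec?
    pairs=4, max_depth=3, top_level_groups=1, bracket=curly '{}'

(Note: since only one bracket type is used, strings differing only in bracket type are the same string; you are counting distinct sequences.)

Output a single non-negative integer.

Answer: 3

Derivation:
Spec: pairs=4 depth=3 groups=1
Count(depth <= 3) = 4
Count(depth <= 2) = 1
Count(depth == 3) = 4 - 1 = 3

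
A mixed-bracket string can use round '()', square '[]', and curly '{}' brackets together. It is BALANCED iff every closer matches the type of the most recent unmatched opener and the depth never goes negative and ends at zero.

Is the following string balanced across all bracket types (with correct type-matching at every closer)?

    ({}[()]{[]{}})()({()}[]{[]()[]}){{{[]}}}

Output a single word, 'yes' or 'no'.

Answer: yes

Derivation:
pos 0: push '('; stack = (
pos 1: push '{'; stack = ({
pos 2: '}' matches '{'; pop; stack = (
pos 3: push '['; stack = ([
pos 4: push '('; stack = ([(
pos 5: ')' matches '('; pop; stack = ([
pos 6: ']' matches '['; pop; stack = (
pos 7: push '{'; stack = ({
pos 8: push '['; stack = ({[
pos 9: ']' matches '['; pop; stack = ({
pos 10: push '{'; stack = ({{
pos 11: '}' matches '{'; pop; stack = ({
pos 12: '}' matches '{'; pop; stack = (
pos 13: ')' matches '('; pop; stack = (empty)
pos 14: push '('; stack = (
pos 15: ')' matches '('; pop; stack = (empty)
pos 16: push '('; stack = (
pos 17: push '{'; stack = ({
pos 18: push '('; stack = ({(
pos 19: ')' matches '('; pop; stack = ({
pos 20: '}' matches '{'; pop; stack = (
pos 21: push '['; stack = ([
pos 22: ']' matches '['; pop; stack = (
pos 23: push '{'; stack = ({
pos 24: push '['; stack = ({[
pos 25: ']' matches '['; pop; stack = ({
pos 26: push '('; stack = ({(
pos 27: ')' matches '('; pop; stack = ({
pos 28: push '['; stack = ({[
pos 29: ']' matches '['; pop; stack = ({
pos 30: '}' matches '{'; pop; stack = (
pos 31: ')' matches '('; pop; stack = (empty)
pos 32: push '{'; stack = {
pos 33: push '{'; stack = {{
pos 34: push '{'; stack = {{{
pos 35: push '['; stack = {{{[
pos 36: ']' matches '['; pop; stack = {{{
pos 37: '}' matches '{'; pop; stack = {{
pos 38: '}' matches '{'; pop; stack = {
pos 39: '}' matches '{'; pop; stack = (empty)
end: stack empty → VALID
Verdict: properly nested → yes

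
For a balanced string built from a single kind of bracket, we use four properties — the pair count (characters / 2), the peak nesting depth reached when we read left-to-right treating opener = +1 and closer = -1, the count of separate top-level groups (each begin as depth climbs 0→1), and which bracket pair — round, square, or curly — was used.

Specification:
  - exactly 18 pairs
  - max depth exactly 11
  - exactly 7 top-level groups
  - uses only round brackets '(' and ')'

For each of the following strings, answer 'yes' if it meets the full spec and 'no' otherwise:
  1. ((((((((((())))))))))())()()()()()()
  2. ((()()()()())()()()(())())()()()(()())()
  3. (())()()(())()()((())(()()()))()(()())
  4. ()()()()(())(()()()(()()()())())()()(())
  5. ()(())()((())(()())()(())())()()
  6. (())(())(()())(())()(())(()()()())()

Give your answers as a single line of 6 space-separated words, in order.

String 1 '((((((((((())))))))))())()()()()()()': depth seq [1 2 3 4 5 6 7 8 9 10 11 10 9 8 7 6 5 4 3 2 1 2 1 0 1 0 1 0 1 0 1 0 1 0 1 0]
  -> pairs=18 depth=11 groups=7 -> yes
String 2 '((()()()()())()()()(())())()()()(()())()': depth seq [1 2 3 2 3 2 3 2 3 2 3 2 1 2 1 2 1 2 1 2 3 2 1 2 1 0 1 0 1 0 1 0 1 2 1 2 1 0 1 0]
  -> pairs=20 depth=3 groups=6 -> no
String 3 '(())()()(())()()((())(()()()))()(()())': depth seq [1 2 1 0 1 0 1 0 1 2 1 0 1 0 1 0 1 2 3 2 1 2 3 2 3 2 3 2 1 0 1 0 1 2 1 2 1 0]
  -> pairs=19 depth=3 groups=9 -> no
String 4 '()()()()(())(()()()(()()()())())()()(())': depth seq [1 0 1 0 1 0 1 0 1 2 1 0 1 2 1 2 1 2 1 2 3 2 3 2 3 2 3 2 1 2 1 0 1 0 1 0 1 2 1 0]
  -> pairs=20 depth=3 groups=9 -> no
String 5 '()(())()((())(()())()(())())()()': depth seq [1 0 1 2 1 0 1 0 1 2 3 2 1 2 3 2 3 2 1 2 1 2 3 2 1 2 1 0 1 0 1 0]
  -> pairs=16 depth=3 groups=6 -> no
String 6 '(())(())(()())(())()(())(()()()())()': depth seq [1 2 1 0 1 2 1 0 1 2 1 2 1 0 1 2 1 0 1 0 1 2 1 0 1 2 1 2 1 2 1 2 1 0 1 0]
  -> pairs=18 depth=2 groups=8 -> no

Answer: yes no no no no no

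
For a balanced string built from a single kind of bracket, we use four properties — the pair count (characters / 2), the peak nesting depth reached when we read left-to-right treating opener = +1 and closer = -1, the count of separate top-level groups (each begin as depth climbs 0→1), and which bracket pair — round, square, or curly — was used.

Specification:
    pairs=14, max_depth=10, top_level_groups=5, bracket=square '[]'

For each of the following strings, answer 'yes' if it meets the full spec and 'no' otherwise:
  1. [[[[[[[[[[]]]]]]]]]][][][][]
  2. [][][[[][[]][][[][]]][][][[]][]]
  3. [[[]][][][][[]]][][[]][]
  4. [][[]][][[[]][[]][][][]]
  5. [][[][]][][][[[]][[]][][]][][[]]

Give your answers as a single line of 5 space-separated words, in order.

String 1 '[[[[[[[[[[]]]]]]]]]][][][][]': depth seq [1 2 3 4 5 6 7 8 9 10 9 8 7 6 5 4 3 2 1 0 1 0 1 0 1 0 1 0]
  -> pairs=14 depth=10 groups=5 -> yes
String 2 '[][][[[][[]][][[][]]][][][[]][]]': depth seq [1 0 1 0 1 2 3 2 3 4 3 2 3 2 3 4 3 4 3 2 1 2 1 2 1 2 3 2 1 2 1 0]
  -> pairs=16 depth=4 groups=3 -> no
String 3 '[[[]][][][][[]]][][[]][]': depth seq [1 2 3 2 1 2 1 2 1 2 1 2 3 2 1 0 1 0 1 2 1 0 1 0]
  -> pairs=12 depth=3 groups=4 -> no
String 4 '[][[]][][[[]][[]][][][]]': depth seq [1 0 1 2 1 0 1 0 1 2 3 2 1 2 3 2 1 2 1 2 1 2 1 0]
  -> pairs=12 depth=3 groups=4 -> no
String 5 '[][[][]][][][[[]][[]][][]][][[]]': depth seq [1 0 1 2 1 2 1 0 1 0 1 0 1 2 3 2 1 2 3 2 1 2 1 2 1 0 1 0 1 2 1 0]
  -> pairs=16 depth=3 groups=7 -> no

Answer: yes no no no no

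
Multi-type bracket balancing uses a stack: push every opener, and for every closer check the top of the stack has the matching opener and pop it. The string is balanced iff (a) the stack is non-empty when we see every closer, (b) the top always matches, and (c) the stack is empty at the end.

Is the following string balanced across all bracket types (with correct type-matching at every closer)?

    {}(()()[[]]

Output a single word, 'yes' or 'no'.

Answer: no

Derivation:
pos 0: push '{'; stack = {
pos 1: '}' matches '{'; pop; stack = (empty)
pos 2: push '('; stack = (
pos 3: push '('; stack = ((
pos 4: ')' matches '('; pop; stack = (
pos 5: push '('; stack = ((
pos 6: ')' matches '('; pop; stack = (
pos 7: push '['; stack = ([
pos 8: push '['; stack = ([[
pos 9: ']' matches '['; pop; stack = ([
pos 10: ']' matches '['; pop; stack = (
end: stack still non-empty (() → INVALID
Verdict: unclosed openers at end: ( → no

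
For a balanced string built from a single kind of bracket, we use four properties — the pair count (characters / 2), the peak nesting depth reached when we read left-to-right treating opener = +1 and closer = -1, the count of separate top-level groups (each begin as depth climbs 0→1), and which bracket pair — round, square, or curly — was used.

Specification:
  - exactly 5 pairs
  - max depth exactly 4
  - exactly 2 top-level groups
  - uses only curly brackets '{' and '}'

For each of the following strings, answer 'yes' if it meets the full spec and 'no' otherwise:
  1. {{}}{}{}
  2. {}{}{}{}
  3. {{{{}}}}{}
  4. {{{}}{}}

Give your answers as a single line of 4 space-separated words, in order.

Answer: no no yes no

Derivation:
String 1 '{{}}{}{}': depth seq [1 2 1 0 1 0 1 0]
  -> pairs=4 depth=2 groups=3 -> no
String 2 '{}{}{}{}': depth seq [1 0 1 0 1 0 1 0]
  -> pairs=4 depth=1 groups=4 -> no
String 3 '{{{{}}}}{}': depth seq [1 2 3 4 3 2 1 0 1 0]
  -> pairs=5 depth=4 groups=2 -> yes
String 4 '{{{}}{}}': depth seq [1 2 3 2 1 2 1 0]
  -> pairs=4 depth=3 groups=1 -> no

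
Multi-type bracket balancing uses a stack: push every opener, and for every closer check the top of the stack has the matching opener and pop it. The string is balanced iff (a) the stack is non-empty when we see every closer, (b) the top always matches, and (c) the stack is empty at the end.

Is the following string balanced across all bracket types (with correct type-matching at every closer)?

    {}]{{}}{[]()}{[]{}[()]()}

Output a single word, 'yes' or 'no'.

pos 0: push '{'; stack = {
pos 1: '}' matches '{'; pop; stack = (empty)
pos 2: saw closer ']' but stack is empty → INVALID
Verdict: unmatched closer ']' at position 2 → no

Answer: no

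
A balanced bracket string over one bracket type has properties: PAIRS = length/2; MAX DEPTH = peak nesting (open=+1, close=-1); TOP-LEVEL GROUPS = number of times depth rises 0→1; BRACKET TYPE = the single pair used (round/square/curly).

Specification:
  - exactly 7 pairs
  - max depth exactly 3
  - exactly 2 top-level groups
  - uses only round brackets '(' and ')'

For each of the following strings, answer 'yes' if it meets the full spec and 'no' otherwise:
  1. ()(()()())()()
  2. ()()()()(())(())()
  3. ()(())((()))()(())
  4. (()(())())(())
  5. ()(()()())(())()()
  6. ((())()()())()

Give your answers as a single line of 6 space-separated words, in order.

Answer: no no no yes no yes

Derivation:
String 1 '()(()()())()()': depth seq [1 0 1 2 1 2 1 2 1 0 1 0 1 0]
  -> pairs=7 depth=2 groups=4 -> no
String 2 '()()()()(())(())()': depth seq [1 0 1 0 1 0 1 0 1 2 1 0 1 2 1 0 1 0]
  -> pairs=9 depth=2 groups=7 -> no
String 3 '()(())((()))()(())': depth seq [1 0 1 2 1 0 1 2 3 2 1 0 1 0 1 2 1 0]
  -> pairs=9 depth=3 groups=5 -> no
String 4 '(()(())())(())': depth seq [1 2 1 2 3 2 1 2 1 0 1 2 1 0]
  -> pairs=7 depth=3 groups=2 -> yes
String 5 '()(()()())(())()()': depth seq [1 0 1 2 1 2 1 2 1 0 1 2 1 0 1 0 1 0]
  -> pairs=9 depth=2 groups=5 -> no
String 6 '((())()()())()': depth seq [1 2 3 2 1 2 1 2 1 2 1 0 1 0]
  -> pairs=7 depth=3 groups=2 -> yes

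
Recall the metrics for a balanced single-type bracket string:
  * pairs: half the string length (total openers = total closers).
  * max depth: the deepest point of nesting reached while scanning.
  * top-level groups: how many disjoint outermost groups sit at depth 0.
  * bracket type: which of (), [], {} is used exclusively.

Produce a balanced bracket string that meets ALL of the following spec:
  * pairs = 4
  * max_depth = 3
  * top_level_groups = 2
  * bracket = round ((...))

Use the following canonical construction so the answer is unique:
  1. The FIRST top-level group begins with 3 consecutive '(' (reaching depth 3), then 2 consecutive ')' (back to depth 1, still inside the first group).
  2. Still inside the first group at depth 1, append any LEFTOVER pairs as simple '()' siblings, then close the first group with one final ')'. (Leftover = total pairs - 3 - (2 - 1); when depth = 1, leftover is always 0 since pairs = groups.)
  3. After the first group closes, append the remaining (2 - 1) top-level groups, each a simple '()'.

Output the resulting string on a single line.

Spec: pairs=4 depth=3 groups=2
Leftover pairs = 4 - 3 - (2-1) = 0
First group: deep chain of depth 3 + 0 sibling pairs
Remaining 1 groups: simple '()' each

Answer: ((()))()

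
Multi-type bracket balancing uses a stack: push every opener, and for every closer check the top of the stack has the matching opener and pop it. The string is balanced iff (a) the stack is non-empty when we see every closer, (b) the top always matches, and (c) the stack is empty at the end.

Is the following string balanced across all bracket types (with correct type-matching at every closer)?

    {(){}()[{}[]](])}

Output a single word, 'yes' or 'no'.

Answer: no

Derivation:
pos 0: push '{'; stack = {
pos 1: push '('; stack = {(
pos 2: ')' matches '('; pop; stack = {
pos 3: push '{'; stack = {{
pos 4: '}' matches '{'; pop; stack = {
pos 5: push '('; stack = {(
pos 6: ')' matches '('; pop; stack = {
pos 7: push '['; stack = {[
pos 8: push '{'; stack = {[{
pos 9: '}' matches '{'; pop; stack = {[
pos 10: push '['; stack = {[[
pos 11: ']' matches '['; pop; stack = {[
pos 12: ']' matches '['; pop; stack = {
pos 13: push '('; stack = {(
pos 14: saw closer ']' but top of stack is '(' (expected ')') → INVALID
Verdict: type mismatch at position 14: ']' closes '(' → no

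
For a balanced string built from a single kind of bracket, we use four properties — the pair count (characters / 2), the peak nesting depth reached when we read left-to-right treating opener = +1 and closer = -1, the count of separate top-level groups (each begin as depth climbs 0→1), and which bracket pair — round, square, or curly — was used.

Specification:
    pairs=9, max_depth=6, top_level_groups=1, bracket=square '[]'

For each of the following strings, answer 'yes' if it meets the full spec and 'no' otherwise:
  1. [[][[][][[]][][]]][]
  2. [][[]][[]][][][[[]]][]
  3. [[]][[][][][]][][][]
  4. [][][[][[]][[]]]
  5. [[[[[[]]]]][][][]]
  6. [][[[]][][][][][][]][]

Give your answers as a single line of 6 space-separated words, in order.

Answer: no no no no yes no

Derivation:
String 1 '[[][[][][[]][][]]][]': depth seq [1 2 1 2 3 2 3 2 3 4 3 2 3 2 3 2 1 0 1 0]
  -> pairs=10 depth=4 groups=2 -> no
String 2 '[][[]][[]][][][[[]]][]': depth seq [1 0 1 2 1 0 1 2 1 0 1 0 1 0 1 2 3 2 1 0 1 0]
  -> pairs=11 depth=3 groups=7 -> no
String 3 '[[]][[][][][]][][][]': depth seq [1 2 1 0 1 2 1 2 1 2 1 2 1 0 1 0 1 0 1 0]
  -> pairs=10 depth=2 groups=5 -> no
String 4 '[][][[][[]][[]]]': depth seq [1 0 1 0 1 2 1 2 3 2 1 2 3 2 1 0]
  -> pairs=8 depth=3 groups=3 -> no
String 5 '[[[[[[]]]]][][][]]': depth seq [1 2 3 4 5 6 5 4 3 2 1 2 1 2 1 2 1 0]
  -> pairs=9 depth=6 groups=1 -> yes
String 6 '[][[[]][][][][][][]][]': depth seq [1 0 1 2 3 2 1 2 1 2 1 2 1 2 1 2 1 2 1 0 1 0]
  -> pairs=11 depth=3 groups=3 -> no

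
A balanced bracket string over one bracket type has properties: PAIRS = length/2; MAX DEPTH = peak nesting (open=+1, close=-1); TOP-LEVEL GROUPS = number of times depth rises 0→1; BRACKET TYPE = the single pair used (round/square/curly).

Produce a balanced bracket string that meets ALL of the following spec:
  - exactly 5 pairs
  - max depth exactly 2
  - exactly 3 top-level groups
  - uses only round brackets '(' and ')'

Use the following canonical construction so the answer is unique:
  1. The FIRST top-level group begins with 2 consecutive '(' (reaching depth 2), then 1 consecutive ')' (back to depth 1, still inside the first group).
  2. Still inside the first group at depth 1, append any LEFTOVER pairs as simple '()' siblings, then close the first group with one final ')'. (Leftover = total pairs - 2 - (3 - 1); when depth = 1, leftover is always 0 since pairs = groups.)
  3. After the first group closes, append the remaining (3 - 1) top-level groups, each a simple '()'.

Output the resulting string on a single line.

Spec: pairs=5 depth=2 groups=3
Leftover pairs = 5 - 2 - (3-1) = 1
First group: deep chain of depth 2 + 1 sibling pairs
Remaining 2 groups: simple '()' each

Answer: (()())()()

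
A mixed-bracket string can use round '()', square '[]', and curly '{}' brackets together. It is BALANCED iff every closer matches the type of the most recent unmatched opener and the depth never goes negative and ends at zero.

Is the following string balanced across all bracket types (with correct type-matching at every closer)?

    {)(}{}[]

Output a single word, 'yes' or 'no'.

Answer: no

Derivation:
pos 0: push '{'; stack = {
pos 1: saw closer ')' but top of stack is '{' (expected '}') → INVALID
Verdict: type mismatch at position 1: ')' closes '{' → no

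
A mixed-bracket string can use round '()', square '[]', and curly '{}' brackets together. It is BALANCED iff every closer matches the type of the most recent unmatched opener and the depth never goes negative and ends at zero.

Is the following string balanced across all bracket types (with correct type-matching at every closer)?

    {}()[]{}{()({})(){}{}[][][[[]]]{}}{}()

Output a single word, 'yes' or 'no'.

pos 0: push '{'; stack = {
pos 1: '}' matches '{'; pop; stack = (empty)
pos 2: push '('; stack = (
pos 3: ')' matches '('; pop; stack = (empty)
pos 4: push '['; stack = [
pos 5: ']' matches '['; pop; stack = (empty)
pos 6: push '{'; stack = {
pos 7: '}' matches '{'; pop; stack = (empty)
pos 8: push '{'; stack = {
pos 9: push '('; stack = {(
pos 10: ')' matches '('; pop; stack = {
pos 11: push '('; stack = {(
pos 12: push '{'; stack = {({
pos 13: '}' matches '{'; pop; stack = {(
pos 14: ')' matches '('; pop; stack = {
pos 15: push '('; stack = {(
pos 16: ')' matches '('; pop; stack = {
pos 17: push '{'; stack = {{
pos 18: '}' matches '{'; pop; stack = {
pos 19: push '{'; stack = {{
pos 20: '}' matches '{'; pop; stack = {
pos 21: push '['; stack = {[
pos 22: ']' matches '['; pop; stack = {
pos 23: push '['; stack = {[
pos 24: ']' matches '['; pop; stack = {
pos 25: push '['; stack = {[
pos 26: push '['; stack = {[[
pos 27: push '['; stack = {[[[
pos 28: ']' matches '['; pop; stack = {[[
pos 29: ']' matches '['; pop; stack = {[
pos 30: ']' matches '['; pop; stack = {
pos 31: push '{'; stack = {{
pos 32: '}' matches '{'; pop; stack = {
pos 33: '}' matches '{'; pop; stack = (empty)
pos 34: push '{'; stack = {
pos 35: '}' matches '{'; pop; stack = (empty)
pos 36: push '('; stack = (
pos 37: ')' matches '('; pop; stack = (empty)
end: stack empty → VALID
Verdict: properly nested → yes

Answer: yes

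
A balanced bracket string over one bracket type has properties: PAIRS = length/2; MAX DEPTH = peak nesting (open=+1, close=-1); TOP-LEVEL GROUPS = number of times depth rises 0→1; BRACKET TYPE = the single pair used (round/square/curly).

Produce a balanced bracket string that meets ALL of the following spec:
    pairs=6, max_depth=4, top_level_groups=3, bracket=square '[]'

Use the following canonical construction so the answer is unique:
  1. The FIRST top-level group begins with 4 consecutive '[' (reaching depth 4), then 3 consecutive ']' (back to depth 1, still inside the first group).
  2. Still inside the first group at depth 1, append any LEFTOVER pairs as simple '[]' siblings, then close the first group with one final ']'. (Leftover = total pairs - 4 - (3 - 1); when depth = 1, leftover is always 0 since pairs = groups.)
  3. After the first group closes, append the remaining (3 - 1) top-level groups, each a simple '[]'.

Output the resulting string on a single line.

Spec: pairs=6 depth=4 groups=3
Leftover pairs = 6 - 4 - (3-1) = 0
First group: deep chain of depth 4 + 0 sibling pairs
Remaining 2 groups: simple '[]' each

Answer: [[[[]]]][][]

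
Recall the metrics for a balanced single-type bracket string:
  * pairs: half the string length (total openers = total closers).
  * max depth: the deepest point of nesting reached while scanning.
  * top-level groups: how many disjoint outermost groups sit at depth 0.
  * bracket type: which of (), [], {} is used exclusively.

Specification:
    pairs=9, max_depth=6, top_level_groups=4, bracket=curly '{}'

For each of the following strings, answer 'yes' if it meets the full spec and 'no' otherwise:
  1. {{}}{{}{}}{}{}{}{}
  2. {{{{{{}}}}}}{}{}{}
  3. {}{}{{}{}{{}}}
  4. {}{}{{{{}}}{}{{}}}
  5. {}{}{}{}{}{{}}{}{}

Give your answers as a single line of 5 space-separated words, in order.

Answer: no yes no no no

Derivation:
String 1 '{{}}{{}{}}{}{}{}{}': depth seq [1 2 1 0 1 2 1 2 1 0 1 0 1 0 1 0 1 0]
  -> pairs=9 depth=2 groups=6 -> no
String 2 '{{{{{{}}}}}}{}{}{}': depth seq [1 2 3 4 5 6 5 4 3 2 1 0 1 0 1 0 1 0]
  -> pairs=9 depth=6 groups=4 -> yes
String 3 '{}{}{{}{}{{}}}': depth seq [1 0 1 0 1 2 1 2 1 2 3 2 1 0]
  -> pairs=7 depth=3 groups=3 -> no
String 4 '{}{}{{{{}}}{}{{}}}': depth seq [1 0 1 0 1 2 3 4 3 2 1 2 1 2 3 2 1 0]
  -> pairs=9 depth=4 groups=3 -> no
String 5 '{}{}{}{}{}{{}}{}{}': depth seq [1 0 1 0 1 0 1 0 1 0 1 2 1 0 1 0 1 0]
  -> pairs=9 depth=2 groups=8 -> no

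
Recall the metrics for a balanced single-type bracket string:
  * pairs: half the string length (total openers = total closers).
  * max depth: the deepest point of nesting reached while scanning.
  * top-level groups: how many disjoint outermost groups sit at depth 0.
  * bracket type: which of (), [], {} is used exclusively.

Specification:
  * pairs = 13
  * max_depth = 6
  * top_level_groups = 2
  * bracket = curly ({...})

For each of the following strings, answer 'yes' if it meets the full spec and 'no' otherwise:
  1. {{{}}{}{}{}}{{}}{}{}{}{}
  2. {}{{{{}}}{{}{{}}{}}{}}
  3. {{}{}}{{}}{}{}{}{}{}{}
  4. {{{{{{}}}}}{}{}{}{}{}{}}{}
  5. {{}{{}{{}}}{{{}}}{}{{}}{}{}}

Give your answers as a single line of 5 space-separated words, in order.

String 1 '{{{}}{}{}{}}{{}}{}{}{}{}': depth seq [1 2 3 2 1 2 1 2 1 2 1 0 1 2 1 0 1 0 1 0 1 0 1 0]
  -> pairs=12 depth=3 groups=6 -> no
String 2 '{}{{{{}}}{{}{{}}{}}{}}': depth seq [1 0 1 2 3 4 3 2 1 2 3 2 3 4 3 2 3 2 1 2 1 0]
  -> pairs=11 depth=4 groups=2 -> no
String 3 '{{}{}}{{}}{}{}{}{}{}{}': depth seq [1 2 1 2 1 0 1 2 1 0 1 0 1 0 1 0 1 0 1 0 1 0]
  -> pairs=11 depth=2 groups=8 -> no
String 4 '{{{{{{}}}}}{}{}{}{}{}{}}{}': depth seq [1 2 3 4 5 6 5 4 3 2 1 2 1 2 1 2 1 2 1 2 1 2 1 0 1 0]
  -> pairs=13 depth=6 groups=2 -> yes
String 5 '{{}{{}{{}}}{{{}}}{}{{}}{}{}}': depth seq [1 2 1 2 3 2 3 4 3 2 1 2 3 4 3 2 1 2 1 2 3 2 1 2 1 2 1 0]
  -> pairs=14 depth=4 groups=1 -> no

Answer: no no no yes no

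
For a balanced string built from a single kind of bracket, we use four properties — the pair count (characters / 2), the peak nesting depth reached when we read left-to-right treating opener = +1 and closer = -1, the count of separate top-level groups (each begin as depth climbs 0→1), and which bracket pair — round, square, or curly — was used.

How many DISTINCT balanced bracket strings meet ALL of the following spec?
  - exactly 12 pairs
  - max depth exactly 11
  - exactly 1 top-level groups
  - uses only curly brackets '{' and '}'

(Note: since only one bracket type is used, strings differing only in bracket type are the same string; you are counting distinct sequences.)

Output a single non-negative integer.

Spec: pairs=12 depth=11 groups=1
Count(depth <= 11) = 58785
Count(depth <= 10) = 58766
Count(depth == 11) = 58785 - 58766 = 19

Answer: 19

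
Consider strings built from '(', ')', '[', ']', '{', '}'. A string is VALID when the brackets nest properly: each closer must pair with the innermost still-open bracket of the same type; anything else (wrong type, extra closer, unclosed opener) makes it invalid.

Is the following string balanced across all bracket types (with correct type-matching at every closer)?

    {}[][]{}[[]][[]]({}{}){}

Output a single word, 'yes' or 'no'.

pos 0: push '{'; stack = {
pos 1: '}' matches '{'; pop; stack = (empty)
pos 2: push '['; stack = [
pos 3: ']' matches '['; pop; stack = (empty)
pos 4: push '['; stack = [
pos 5: ']' matches '['; pop; stack = (empty)
pos 6: push '{'; stack = {
pos 7: '}' matches '{'; pop; stack = (empty)
pos 8: push '['; stack = [
pos 9: push '['; stack = [[
pos 10: ']' matches '['; pop; stack = [
pos 11: ']' matches '['; pop; stack = (empty)
pos 12: push '['; stack = [
pos 13: push '['; stack = [[
pos 14: ']' matches '['; pop; stack = [
pos 15: ']' matches '['; pop; stack = (empty)
pos 16: push '('; stack = (
pos 17: push '{'; stack = ({
pos 18: '}' matches '{'; pop; stack = (
pos 19: push '{'; stack = ({
pos 20: '}' matches '{'; pop; stack = (
pos 21: ')' matches '('; pop; stack = (empty)
pos 22: push '{'; stack = {
pos 23: '}' matches '{'; pop; stack = (empty)
end: stack empty → VALID
Verdict: properly nested → yes

Answer: yes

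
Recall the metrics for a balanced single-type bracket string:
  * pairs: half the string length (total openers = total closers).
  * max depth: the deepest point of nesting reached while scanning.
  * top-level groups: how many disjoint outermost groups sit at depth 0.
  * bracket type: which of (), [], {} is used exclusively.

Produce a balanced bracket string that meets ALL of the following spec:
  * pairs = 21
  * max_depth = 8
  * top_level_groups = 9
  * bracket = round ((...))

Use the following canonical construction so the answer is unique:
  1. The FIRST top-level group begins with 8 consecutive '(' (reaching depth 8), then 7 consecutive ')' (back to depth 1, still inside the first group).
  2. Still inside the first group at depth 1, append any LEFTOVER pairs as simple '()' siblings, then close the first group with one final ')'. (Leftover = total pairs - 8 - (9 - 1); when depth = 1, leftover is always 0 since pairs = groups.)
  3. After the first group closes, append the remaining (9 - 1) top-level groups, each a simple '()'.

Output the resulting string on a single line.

Spec: pairs=21 depth=8 groups=9
Leftover pairs = 21 - 8 - (9-1) = 5
First group: deep chain of depth 8 + 5 sibling pairs
Remaining 8 groups: simple '()' each

Answer: (((((((()))))))()()()()())()()()()()()()()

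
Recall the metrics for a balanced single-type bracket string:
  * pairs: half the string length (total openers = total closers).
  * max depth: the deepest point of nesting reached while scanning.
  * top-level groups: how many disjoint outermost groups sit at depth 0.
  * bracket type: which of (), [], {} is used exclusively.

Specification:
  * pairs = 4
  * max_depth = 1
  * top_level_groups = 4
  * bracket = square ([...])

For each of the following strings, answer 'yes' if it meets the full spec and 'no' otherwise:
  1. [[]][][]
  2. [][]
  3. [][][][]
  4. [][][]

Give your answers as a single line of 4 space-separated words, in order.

String 1 '[[]][][]': depth seq [1 2 1 0 1 0 1 0]
  -> pairs=4 depth=2 groups=3 -> no
String 2 '[][]': depth seq [1 0 1 0]
  -> pairs=2 depth=1 groups=2 -> no
String 3 '[][][][]': depth seq [1 0 1 0 1 0 1 0]
  -> pairs=4 depth=1 groups=4 -> yes
String 4 '[][][]': depth seq [1 0 1 0 1 0]
  -> pairs=3 depth=1 groups=3 -> no

Answer: no no yes no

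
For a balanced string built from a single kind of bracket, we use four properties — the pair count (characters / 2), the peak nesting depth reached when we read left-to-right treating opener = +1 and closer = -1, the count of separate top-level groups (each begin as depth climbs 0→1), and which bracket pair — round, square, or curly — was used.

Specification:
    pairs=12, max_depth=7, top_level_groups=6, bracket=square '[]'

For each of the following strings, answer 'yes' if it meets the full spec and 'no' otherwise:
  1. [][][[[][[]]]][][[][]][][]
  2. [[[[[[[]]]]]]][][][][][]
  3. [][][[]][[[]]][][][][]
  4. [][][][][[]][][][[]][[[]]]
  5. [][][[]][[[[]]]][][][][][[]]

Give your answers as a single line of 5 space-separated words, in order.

String 1 '[][][[[][[]]]][][[][]][][]': depth seq [1 0 1 0 1 2 3 2 3 4 3 2 1 0 1 0 1 2 1 2 1 0 1 0 1 0]
  -> pairs=13 depth=4 groups=7 -> no
String 2 '[[[[[[[]]]]]]][][][][][]': depth seq [1 2 3 4 5 6 7 6 5 4 3 2 1 0 1 0 1 0 1 0 1 0 1 0]
  -> pairs=12 depth=7 groups=6 -> yes
String 3 '[][][[]][[[]]][][][][]': depth seq [1 0 1 0 1 2 1 0 1 2 3 2 1 0 1 0 1 0 1 0 1 0]
  -> pairs=11 depth=3 groups=8 -> no
String 4 '[][][][][[]][][][[]][[[]]]': depth seq [1 0 1 0 1 0 1 0 1 2 1 0 1 0 1 0 1 2 1 0 1 2 3 2 1 0]
  -> pairs=13 depth=3 groups=9 -> no
String 5 '[][][[]][[[[]]]][][][][][[]]': depth seq [1 0 1 0 1 2 1 0 1 2 3 4 3 2 1 0 1 0 1 0 1 0 1 0 1 2 1 0]
  -> pairs=14 depth=4 groups=9 -> no

Answer: no yes no no no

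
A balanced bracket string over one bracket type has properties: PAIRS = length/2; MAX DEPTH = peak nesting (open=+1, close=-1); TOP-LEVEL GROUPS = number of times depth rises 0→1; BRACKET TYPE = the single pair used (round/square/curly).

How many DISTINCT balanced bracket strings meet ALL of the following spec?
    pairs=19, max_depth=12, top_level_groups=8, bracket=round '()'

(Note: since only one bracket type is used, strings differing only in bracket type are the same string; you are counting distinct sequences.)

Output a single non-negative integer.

Spec: pairs=19 depth=12 groups=8
Count(depth <= 12) = 14567280
Count(depth <= 11) = 14567272
Count(depth == 12) = 14567280 - 14567272 = 8

Answer: 8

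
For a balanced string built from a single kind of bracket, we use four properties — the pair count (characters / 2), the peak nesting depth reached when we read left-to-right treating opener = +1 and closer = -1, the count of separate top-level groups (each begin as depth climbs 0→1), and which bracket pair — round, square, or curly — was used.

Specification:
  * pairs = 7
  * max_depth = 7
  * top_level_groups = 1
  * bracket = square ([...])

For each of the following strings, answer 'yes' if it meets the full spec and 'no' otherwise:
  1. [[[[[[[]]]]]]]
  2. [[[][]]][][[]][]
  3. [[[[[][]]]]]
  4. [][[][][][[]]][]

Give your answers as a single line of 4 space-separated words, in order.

String 1 '[[[[[[[]]]]]]]': depth seq [1 2 3 4 5 6 7 6 5 4 3 2 1 0]
  -> pairs=7 depth=7 groups=1 -> yes
String 2 '[[[][]]][][[]][]': depth seq [1 2 3 2 3 2 1 0 1 0 1 2 1 0 1 0]
  -> pairs=8 depth=3 groups=4 -> no
String 3 '[[[[[][]]]]]': depth seq [1 2 3 4 5 4 5 4 3 2 1 0]
  -> pairs=6 depth=5 groups=1 -> no
String 4 '[][[][][][[]]][]': depth seq [1 0 1 2 1 2 1 2 1 2 3 2 1 0 1 0]
  -> pairs=8 depth=3 groups=3 -> no

Answer: yes no no no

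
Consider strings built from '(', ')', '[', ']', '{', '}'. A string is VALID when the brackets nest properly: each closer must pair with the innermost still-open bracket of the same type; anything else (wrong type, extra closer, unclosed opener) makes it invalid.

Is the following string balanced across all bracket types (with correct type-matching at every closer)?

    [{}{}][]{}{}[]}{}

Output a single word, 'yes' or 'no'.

Answer: no

Derivation:
pos 0: push '['; stack = [
pos 1: push '{'; stack = [{
pos 2: '}' matches '{'; pop; stack = [
pos 3: push '{'; stack = [{
pos 4: '}' matches '{'; pop; stack = [
pos 5: ']' matches '['; pop; stack = (empty)
pos 6: push '['; stack = [
pos 7: ']' matches '['; pop; stack = (empty)
pos 8: push '{'; stack = {
pos 9: '}' matches '{'; pop; stack = (empty)
pos 10: push '{'; stack = {
pos 11: '}' matches '{'; pop; stack = (empty)
pos 12: push '['; stack = [
pos 13: ']' matches '['; pop; stack = (empty)
pos 14: saw closer '}' but stack is empty → INVALID
Verdict: unmatched closer '}' at position 14 → no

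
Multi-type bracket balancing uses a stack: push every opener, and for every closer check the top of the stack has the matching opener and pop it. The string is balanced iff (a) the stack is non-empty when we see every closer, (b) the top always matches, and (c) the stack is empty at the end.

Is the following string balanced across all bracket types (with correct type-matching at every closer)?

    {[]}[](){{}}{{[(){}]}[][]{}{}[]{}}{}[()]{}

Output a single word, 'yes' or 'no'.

pos 0: push '{'; stack = {
pos 1: push '['; stack = {[
pos 2: ']' matches '['; pop; stack = {
pos 3: '}' matches '{'; pop; stack = (empty)
pos 4: push '['; stack = [
pos 5: ']' matches '['; pop; stack = (empty)
pos 6: push '('; stack = (
pos 7: ')' matches '('; pop; stack = (empty)
pos 8: push '{'; stack = {
pos 9: push '{'; stack = {{
pos 10: '}' matches '{'; pop; stack = {
pos 11: '}' matches '{'; pop; stack = (empty)
pos 12: push '{'; stack = {
pos 13: push '{'; stack = {{
pos 14: push '['; stack = {{[
pos 15: push '('; stack = {{[(
pos 16: ')' matches '('; pop; stack = {{[
pos 17: push '{'; stack = {{[{
pos 18: '}' matches '{'; pop; stack = {{[
pos 19: ']' matches '['; pop; stack = {{
pos 20: '}' matches '{'; pop; stack = {
pos 21: push '['; stack = {[
pos 22: ']' matches '['; pop; stack = {
pos 23: push '['; stack = {[
pos 24: ']' matches '['; pop; stack = {
pos 25: push '{'; stack = {{
pos 26: '}' matches '{'; pop; stack = {
pos 27: push '{'; stack = {{
pos 28: '}' matches '{'; pop; stack = {
pos 29: push '['; stack = {[
pos 30: ']' matches '['; pop; stack = {
pos 31: push '{'; stack = {{
pos 32: '}' matches '{'; pop; stack = {
pos 33: '}' matches '{'; pop; stack = (empty)
pos 34: push '{'; stack = {
pos 35: '}' matches '{'; pop; stack = (empty)
pos 36: push '['; stack = [
pos 37: push '('; stack = [(
pos 38: ')' matches '('; pop; stack = [
pos 39: ']' matches '['; pop; stack = (empty)
pos 40: push '{'; stack = {
pos 41: '}' matches '{'; pop; stack = (empty)
end: stack empty → VALID
Verdict: properly nested → yes

Answer: yes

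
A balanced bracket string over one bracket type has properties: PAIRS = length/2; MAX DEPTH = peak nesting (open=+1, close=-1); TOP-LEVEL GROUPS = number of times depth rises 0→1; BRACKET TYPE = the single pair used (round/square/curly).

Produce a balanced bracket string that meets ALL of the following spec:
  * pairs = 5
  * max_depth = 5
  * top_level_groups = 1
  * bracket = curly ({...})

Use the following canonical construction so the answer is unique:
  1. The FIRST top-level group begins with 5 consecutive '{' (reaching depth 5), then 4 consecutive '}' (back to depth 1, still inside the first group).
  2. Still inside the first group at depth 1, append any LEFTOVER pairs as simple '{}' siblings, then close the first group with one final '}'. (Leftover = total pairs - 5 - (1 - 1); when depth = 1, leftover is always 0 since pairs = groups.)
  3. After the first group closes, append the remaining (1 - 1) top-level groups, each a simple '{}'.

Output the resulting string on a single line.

Answer: {{{{{}}}}}

Derivation:
Spec: pairs=5 depth=5 groups=1
Leftover pairs = 5 - 5 - (1-1) = 0
First group: deep chain of depth 5 + 0 sibling pairs
Remaining 0 groups: simple '{}' each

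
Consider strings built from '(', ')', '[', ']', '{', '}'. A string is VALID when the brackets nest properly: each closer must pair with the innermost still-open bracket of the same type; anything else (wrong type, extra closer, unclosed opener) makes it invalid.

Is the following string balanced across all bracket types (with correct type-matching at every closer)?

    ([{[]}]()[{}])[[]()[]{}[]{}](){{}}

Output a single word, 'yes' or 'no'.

pos 0: push '('; stack = (
pos 1: push '['; stack = ([
pos 2: push '{'; stack = ([{
pos 3: push '['; stack = ([{[
pos 4: ']' matches '['; pop; stack = ([{
pos 5: '}' matches '{'; pop; stack = ([
pos 6: ']' matches '['; pop; stack = (
pos 7: push '('; stack = ((
pos 8: ')' matches '('; pop; stack = (
pos 9: push '['; stack = ([
pos 10: push '{'; stack = ([{
pos 11: '}' matches '{'; pop; stack = ([
pos 12: ']' matches '['; pop; stack = (
pos 13: ')' matches '('; pop; stack = (empty)
pos 14: push '['; stack = [
pos 15: push '['; stack = [[
pos 16: ']' matches '['; pop; stack = [
pos 17: push '('; stack = [(
pos 18: ')' matches '('; pop; stack = [
pos 19: push '['; stack = [[
pos 20: ']' matches '['; pop; stack = [
pos 21: push '{'; stack = [{
pos 22: '}' matches '{'; pop; stack = [
pos 23: push '['; stack = [[
pos 24: ']' matches '['; pop; stack = [
pos 25: push '{'; stack = [{
pos 26: '}' matches '{'; pop; stack = [
pos 27: ']' matches '['; pop; stack = (empty)
pos 28: push '('; stack = (
pos 29: ')' matches '('; pop; stack = (empty)
pos 30: push '{'; stack = {
pos 31: push '{'; stack = {{
pos 32: '}' matches '{'; pop; stack = {
pos 33: '}' matches '{'; pop; stack = (empty)
end: stack empty → VALID
Verdict: properly nested → yes

Answer: yes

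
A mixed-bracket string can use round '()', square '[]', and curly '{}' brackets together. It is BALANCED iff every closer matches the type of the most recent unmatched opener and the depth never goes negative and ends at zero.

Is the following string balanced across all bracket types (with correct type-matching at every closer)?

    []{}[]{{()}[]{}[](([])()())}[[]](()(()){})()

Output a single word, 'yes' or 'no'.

Answer: yes

Derivation:
pos 0: push '['; stack = [
pos 1: ']' matches '['; pop; stack = (empty)
pos 2: push '{'; stack = {
pos 3: '}' matches '{'; pop; stack = (empty)
pos 4: push '['; stack = [
pos 5: ']' matches '['; pop; stack = (empty)
pos 6: push '{'; stack = {
pos 7: push '{'; stack = {{
pos 8: push '('; stack = {{(
pos 9: ')' matches '('; pop; stack = {{
pos 10: '}' matches '{'; pop; stack = {
pos 11: push '['; stack = {[
pos 12: ']' matches '['; pop; stack = {
pos 13: push '{'; stack = {{
pos 14: '}' matches '{'; pop; stack = {
pos 15: push '['; stack = {[
pos 16: ']' matches '['; pop; stack = {
pos 17: push '('; stack = {(
pos 18: push '('; stack = {((
pos 19: push '['; stack = {(([
pos 20: ']' matches '['; pop; stack = {((
pos 21: ')' matches '('; pop; stack = {(
pos 22: push '('; stack = {((
pos 23: ')' matches '('; pop; stack = {(
pos 24: push '('; stack = {((
pos 25: ')' matches '('; pop; stack = {(
pos 26: ')' matches '('; pop; stack = {
pos 27: '}' matches '{'; pop; stack = (empty)
pos 28: push '['; stack = [
pos 29: push '['; stack = [[
pos 30: ']' matches '['; pop; stack = [
pos 31: ']' matches '['; pop; stack = (empty)
pos 32: push '('; stack = (
pos 33: push '('; stack = ((
pos 34: ')' matches '('; pop; stack = (
pos 35: push '('; stack = ((
pos 36: push '('; stack = (((
pos 37: ')' matches '('; pop; stack = ((
pos 38: ')' matches '('; pop; stack = (
pos 39: push '{'; stack = ({
pos 40: '}' matches '{'; pop; stack = (
pos 41: ')' matches '('; pop; stack = (empty)
pos 42: push '('; stack = (
pos 43: ')' matches '('; pop; stack = (empty)
end: stack empty → VALID
Verdict: properly nested → yes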